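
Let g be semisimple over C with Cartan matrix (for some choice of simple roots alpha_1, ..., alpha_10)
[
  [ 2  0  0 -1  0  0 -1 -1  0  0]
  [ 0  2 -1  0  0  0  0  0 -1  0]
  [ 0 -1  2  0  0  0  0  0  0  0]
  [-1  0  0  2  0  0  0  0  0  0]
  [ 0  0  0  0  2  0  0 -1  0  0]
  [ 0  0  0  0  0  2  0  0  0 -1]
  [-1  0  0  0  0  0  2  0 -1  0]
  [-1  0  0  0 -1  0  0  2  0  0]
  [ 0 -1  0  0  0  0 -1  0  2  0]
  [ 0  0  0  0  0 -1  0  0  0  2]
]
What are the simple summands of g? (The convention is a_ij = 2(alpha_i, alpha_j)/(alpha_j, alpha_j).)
type A_2 + type E_8

The diagram associated to this matrix has two connected components: the simple roots {alpha_6, alpha_10} form a chain of 2 nodes with single edges (A_2), and {alpha_1, alpha_2, alpha_3, alpha_4, alpha_5, alpha_7, alpha_8, alpha_9} form a chain of 7 nodes with one extra node attached to the third node from one end (E_8). A semisimple Lie algebra decomposes uniquely as the direct sum of simple ideals, one per connected component of its Dynkin diagram, so g ≅ A_2 ⊕ E_8 (dimension 8 + 248 = 256).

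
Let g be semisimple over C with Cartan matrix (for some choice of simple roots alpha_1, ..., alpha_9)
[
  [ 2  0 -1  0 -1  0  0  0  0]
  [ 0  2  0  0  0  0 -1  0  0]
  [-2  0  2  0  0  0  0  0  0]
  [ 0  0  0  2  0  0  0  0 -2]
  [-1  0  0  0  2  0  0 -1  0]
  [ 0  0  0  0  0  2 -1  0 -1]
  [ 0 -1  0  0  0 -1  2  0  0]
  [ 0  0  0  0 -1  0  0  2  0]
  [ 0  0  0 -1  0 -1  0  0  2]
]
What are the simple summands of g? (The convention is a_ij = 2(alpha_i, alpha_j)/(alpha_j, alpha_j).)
The diagram associated to this matrix has two connected components: the simple roots {alpha_1, alpha_3, alpha_5, alpha_8} form a chain of 4 nodes with a double edge at one end; the terminal node there is the unique long simple root (C_4), and {alpha_2, alpha_4, alpha_6, alpha_7, alpha_9} form a chain of 5 nodes with a double edge at one end; the terminal node there is the unique long simple root (C_5). A semisimple Lie algebra decomposes uniquely as the direct sum of simple ideals, one per connected component of its Dynkin diagram, so g ≅ C_4 ⊕ C_5 (dimension 36 + 55 = 91).

type C_4 + type C_5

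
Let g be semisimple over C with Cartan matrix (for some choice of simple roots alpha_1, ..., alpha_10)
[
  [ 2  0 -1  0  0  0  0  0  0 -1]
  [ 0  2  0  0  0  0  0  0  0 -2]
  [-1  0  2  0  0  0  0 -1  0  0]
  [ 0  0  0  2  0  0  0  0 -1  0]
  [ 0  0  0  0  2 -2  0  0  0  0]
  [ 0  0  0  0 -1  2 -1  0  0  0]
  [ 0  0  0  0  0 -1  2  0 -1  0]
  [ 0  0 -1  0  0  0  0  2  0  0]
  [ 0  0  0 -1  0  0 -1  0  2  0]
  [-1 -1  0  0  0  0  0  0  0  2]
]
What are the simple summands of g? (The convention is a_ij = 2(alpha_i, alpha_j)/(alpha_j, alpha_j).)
C_5 (sp(10)) ⊕ C_5 (sp(10))

The diagram associated to this matrix has two connected components: the simple roots {alpha_4, alpha_5, alpha_6, alpha_7, alpha_9} form a chain of 5 nodes with a double edge at one end; the terminal node there is the unique long simple root (C_5), and {alpha_1, alpha_2, alpha_3, alpha_8, alpha_10} form a chain of 5 nodes with a double edge at one end; the terminal node there is the unique long simple root (C_5). A semisimple Lie algebra decomposes uniquely as the direct sum of simple ideals, one per connected component of its Dynkin diagram, so g ≅ C_5 ⊕ C_5 (dimension 55 + 55 = 110).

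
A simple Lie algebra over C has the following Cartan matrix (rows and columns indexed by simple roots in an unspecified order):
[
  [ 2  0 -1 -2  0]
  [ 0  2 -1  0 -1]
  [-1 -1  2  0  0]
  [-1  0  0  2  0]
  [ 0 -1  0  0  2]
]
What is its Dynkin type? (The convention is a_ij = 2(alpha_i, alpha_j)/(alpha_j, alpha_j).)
B5

The matrix has rank 5 with 2's on the diagonal. Reading the off-diagonal entries as Dynkin edges (a single edge where a_ij = a_ji = -1; a double or triple edge where a_ij * a_ji = 2 or 3), the diagram is a chain of 5 nodes with a double edge at one end; the terminal node there is the unique short simple root (B_5). One simple-root ordering that puts it in standard form is (alpha_5, alpha_2, alpha_3, alpha_1, alpha_4). So the algebra is type B_5, i.e. so(11).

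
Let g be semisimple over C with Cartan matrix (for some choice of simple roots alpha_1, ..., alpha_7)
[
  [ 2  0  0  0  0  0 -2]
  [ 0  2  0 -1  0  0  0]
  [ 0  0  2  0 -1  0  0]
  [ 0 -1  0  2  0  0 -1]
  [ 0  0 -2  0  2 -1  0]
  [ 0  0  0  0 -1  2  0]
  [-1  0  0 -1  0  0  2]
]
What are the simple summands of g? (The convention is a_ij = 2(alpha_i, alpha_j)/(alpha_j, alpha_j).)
The diagram associated to this matrix has two connected components: the simple roots {alpha_3, alpha_5, alpha_6} form a chain of 3 nodes with a double edge at one end; the terminal node there is the unique short simple root (B_3), and {alpha_1, alpha_2, alpha_4, alpha_7} form a chain of 4 nodes with a double edge at one end; the terminal node there is the unique long simple root (C_4). A semisimple Lie algebra decomposes uniquely as the direct sum of simple ideals, one per connected component of its Dynkin diagram, so g ≅ B_3 ⊕ C_4 (dimension 21 + 36 = 57).

B3 + C4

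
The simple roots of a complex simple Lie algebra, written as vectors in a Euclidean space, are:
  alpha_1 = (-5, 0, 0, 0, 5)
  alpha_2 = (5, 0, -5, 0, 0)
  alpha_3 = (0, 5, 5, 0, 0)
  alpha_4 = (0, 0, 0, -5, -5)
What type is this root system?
A4

Compute the Cartan integers a_ij = 2(alpha_i, alpha_j)/(alpha_j, alpha_j); the resulting 4x4 Cartan matrix is
[[2, -1, 0, -1], [-1, 2, -1, 0], [0, -1, 2, 0], [-1, 0, 0, 2]].
All simple roots have the same length, so the diagram is simply laced. The associated Dynkin diagram is a chain of 4 nodes with single edges (A_4), so the type is A_4 (the algebra sl(5)).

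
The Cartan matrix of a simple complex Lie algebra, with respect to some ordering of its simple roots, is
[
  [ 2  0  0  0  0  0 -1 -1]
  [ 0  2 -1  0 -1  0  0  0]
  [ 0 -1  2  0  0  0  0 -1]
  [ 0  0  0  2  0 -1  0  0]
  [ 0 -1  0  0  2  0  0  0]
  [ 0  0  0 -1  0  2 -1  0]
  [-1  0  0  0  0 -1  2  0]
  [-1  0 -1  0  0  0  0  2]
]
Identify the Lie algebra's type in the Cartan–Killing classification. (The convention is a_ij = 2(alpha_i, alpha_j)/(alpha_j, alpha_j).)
The matrix has rank 8 with 2's on the diagonal. Reading the off-diagonal entries as Dynkin edges (a single edge where a_ij = a_ji = -1; a double or triple edge where a_ij * a_ji = 2 or 3), the diagram is a chain of 8 nodes with single edges (A_8). One simple-root ordering that puts it in standard form is (alpha_5, alpha_2, alpha_3, alpha_8, alpha_1, alpha_7, alpha_6, alpha_4). So the algebra is type A_8, i.e. sl(9).

A8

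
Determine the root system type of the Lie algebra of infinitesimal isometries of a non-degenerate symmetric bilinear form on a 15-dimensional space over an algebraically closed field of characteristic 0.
This is so(15) with 15 odd, which has dimension 15(15-1)/2 = 105 and rank (15-1)/2 = 7. In the classification of classical Lie algebras, the orthogonal algebra so(2n+1) in an odd number of variables has type B_n; here n = 7, so the Dynkin diagram is a chain of 7 nodes with a double edge at one end; the terminal node there is the unique short simple root (B_7). Hence the type is B_7.

B_7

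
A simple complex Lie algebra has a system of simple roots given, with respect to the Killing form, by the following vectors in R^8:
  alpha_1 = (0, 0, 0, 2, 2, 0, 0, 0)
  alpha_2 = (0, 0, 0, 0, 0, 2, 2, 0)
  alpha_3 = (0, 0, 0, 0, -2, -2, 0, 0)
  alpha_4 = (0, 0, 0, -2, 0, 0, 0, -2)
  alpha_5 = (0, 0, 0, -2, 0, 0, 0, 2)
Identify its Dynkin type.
type D_5

Compute the Cartan integers a_ij = 2(alpha_i, alpha_j)/(alpha_j, alpha_j); the resulting 5x5 Cartan matrix is
[[2, 0, -1, -1, -1], [0, 2, -1, 0, 0], [-1, -1, 2, 0, 0], [-1, 0, 0, 2, 0], [-1, 0, 0, 0, 2]].
All simple roots have the same length, so the diagram is simply laced. The associated Dynkin diagram is a chain of 3 nodes with a fork of two nodes at one end (D_5), so the type is D_5 (the algebra so(10)).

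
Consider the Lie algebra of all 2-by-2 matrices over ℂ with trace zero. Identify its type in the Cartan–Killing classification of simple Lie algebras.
A_1

This is sl(2), which has dimension 2^2 - 1 = 3 and rank 2 - 1 = 1 (a Cartan subalgebra is the diagonal traceless matrices). In the classification of classical Lie algebras, the special linear algebra sl(n+1) has type A_n; here n = 1, so the Dynkin diagram is a chain of 1 nodes with single edges (A_1). Hence the type is A_1.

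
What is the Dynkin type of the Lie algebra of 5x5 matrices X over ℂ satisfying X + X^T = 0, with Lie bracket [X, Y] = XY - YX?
This is so(5) with 5 odd, which has dimension 5(5-1)/2 = 10 and rank (5-1)/2 = 2. In the classification of classical Lie algebras, the orthogonal algebra so(2n+1) in an odd number of variables has type B_n; here n = 2, so the Dynkin diagram is a chain of 2 nodes with a double edge at one end; the terminal node there is the unique short simple root (B_2). Hence the type is B_2.

B_2 (so(5))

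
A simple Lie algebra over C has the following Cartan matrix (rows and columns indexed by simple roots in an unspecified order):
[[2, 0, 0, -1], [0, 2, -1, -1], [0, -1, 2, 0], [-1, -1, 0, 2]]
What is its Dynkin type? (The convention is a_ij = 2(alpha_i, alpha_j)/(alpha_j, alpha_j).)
A_4

The matrix has rank 4 with 2's on the diagonal. Reading the off-diagonal entries as Dynkin edges (a single edge where a_ij = a_ji = -1; a double or triple edge where a_ij * a_ji = 2 or 3), the diagram is a chain of 4 nodes with single edges (A_4). One simple-root ordering that puts it in standard form is (alpha_3, alpha_2, alpha_4, alpha_1). So the algebra is type A_4, i.e. sl(5).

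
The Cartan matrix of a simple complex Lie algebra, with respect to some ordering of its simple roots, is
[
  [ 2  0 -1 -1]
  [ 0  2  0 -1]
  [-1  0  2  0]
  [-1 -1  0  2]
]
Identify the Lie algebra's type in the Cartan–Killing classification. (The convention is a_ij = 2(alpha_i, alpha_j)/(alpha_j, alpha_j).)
type A_4

The matrix has rank 4 with 2's on the diagonal. Reading the off-diagonal entries as Dynkin edges (a single edge where a_ij = a_ji = -1; a double or triple edge where a_ij * a_ji = 2 or 3), the diagram is a chain of 4 nodes with single edges (A_4). One simple-root ordering that puts it in standard form is (alpha_3, alpha_1, alpha_4, alpha_2). So the algebra is type A_4, i.e. sl(5).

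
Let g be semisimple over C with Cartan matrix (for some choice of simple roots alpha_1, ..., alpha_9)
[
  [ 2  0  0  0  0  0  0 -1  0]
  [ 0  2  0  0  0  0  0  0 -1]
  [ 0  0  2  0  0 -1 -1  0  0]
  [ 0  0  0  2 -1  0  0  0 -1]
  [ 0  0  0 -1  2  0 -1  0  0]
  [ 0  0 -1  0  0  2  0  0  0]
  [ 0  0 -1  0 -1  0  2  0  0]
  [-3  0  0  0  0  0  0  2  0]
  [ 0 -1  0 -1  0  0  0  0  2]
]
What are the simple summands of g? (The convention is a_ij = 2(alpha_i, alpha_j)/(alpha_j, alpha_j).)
The diagram associated to this matrix has two connected components: the simple roots {alpha_2, alpha_3, alpha_4, alpha_5, alpha_6, alpha_7, alpha_9} form a chain of 7 nodes with single edges (A_7), and {alpha_1, alpha_8} form two nodes joined by a triple edge (G_2). A semisimple Lie algebra decomposes uniquely as the direct sum of simple ideals, one per connected component of its Dynkin diagram, so g ≅ A_7 ⊕ G_2 (dimension 63 + 14 = 77).

A_7 (sl(8)) + G_2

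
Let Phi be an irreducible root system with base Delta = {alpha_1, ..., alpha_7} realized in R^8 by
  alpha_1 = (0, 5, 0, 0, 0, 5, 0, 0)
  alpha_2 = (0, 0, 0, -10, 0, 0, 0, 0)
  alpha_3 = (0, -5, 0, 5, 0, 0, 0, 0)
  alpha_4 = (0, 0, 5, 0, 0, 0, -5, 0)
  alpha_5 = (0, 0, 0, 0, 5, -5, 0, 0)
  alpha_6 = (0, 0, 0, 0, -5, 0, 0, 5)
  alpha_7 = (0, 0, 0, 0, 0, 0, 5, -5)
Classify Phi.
C_7 (sp(14))

Compute the Cartan integers a_ij = 2(alpha_i, alpha_j)/(alpha_j, alpha_j); the resulting 7x7 Cartan matrix is
[[2, 0, -1, 0, -1, 0, 0], [0, 2, -2, 0, 0, 0, 0], [-1, -1, 2, 0, 0, 0, 0], [0, 0, 0, 2, 0, 0, -1], [-1, 0, 0, 0, 2, -1, 0], [0, 0, 0, 0, -1, 2, -1], [0, 0, 0, -1, 0, -1, 2]].
The roots have two lengths (squared-length ratio 2:1); the short ones are alpha_{1,3,4,5,6,7}. The associated Dynkin diagram is a chain of 7 nodes with a double edge at one end; the terminal node there is the unique long simple root (C_7), so the type is C_7 (the algebra sp(14)).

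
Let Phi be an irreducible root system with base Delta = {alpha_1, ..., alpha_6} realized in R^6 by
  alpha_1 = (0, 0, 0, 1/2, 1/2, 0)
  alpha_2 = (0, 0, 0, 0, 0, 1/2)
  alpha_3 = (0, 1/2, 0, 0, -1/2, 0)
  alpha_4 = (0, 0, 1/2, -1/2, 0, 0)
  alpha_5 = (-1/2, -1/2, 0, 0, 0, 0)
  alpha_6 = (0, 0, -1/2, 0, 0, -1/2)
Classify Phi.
type B_6

Compute the Cartan integers a_ij = 2(alpha_i, alpha_j)/(alpha_j, alpha_j); the resulting 6x6 Cartan matrix is
[[2, 0, -1, -1, 0, 0], [0, 2, 0, 0, 0, -1], [-1, 0, 2, 0, -1, 0], [-1, 0, 0, 2, 0, -1], [0, 0, -1, 0, 2, 0], [0, -2, 0, -1, 0, 2]].
The roots have two lengths (squared-length ratio 2:1); the short ones are alpha_{2}. The associated Dynkin diagram is a chain of 6 nodes with a double edge at one end; the terminal node there is the unique short simple root (B_6), so the type is B_6 (the algebra so(13)).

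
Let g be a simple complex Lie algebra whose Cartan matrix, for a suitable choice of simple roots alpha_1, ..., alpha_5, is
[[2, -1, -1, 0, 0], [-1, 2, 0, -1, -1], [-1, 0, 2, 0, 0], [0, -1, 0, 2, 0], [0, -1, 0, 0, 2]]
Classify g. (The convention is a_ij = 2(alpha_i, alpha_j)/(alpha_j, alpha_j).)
D_5 (so(10))

The matrix has rank 5 with 2's on the diagonal. Reading the off-diagonal entries as Dynkin edges (a single edge where a_ij = a_ji = -1; a double or triple edge where a_ij * a_ji = 2 or 3), the diagram is a chain of 3 nodes with a fork of two nodes at one end (D_5). One simple-root ordering that puts it in standard form is (alpha_3, alpha_1, alpha_2, alpha_5, alpha_4). So the algebra is type D_5, i.e. so(10).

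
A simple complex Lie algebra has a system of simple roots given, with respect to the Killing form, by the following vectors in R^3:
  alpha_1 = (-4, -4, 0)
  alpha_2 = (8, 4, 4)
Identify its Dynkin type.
type G_2

Compute the Cartan integers a_ij = 2(alpha_i, alpha_j)/(alpha_j, alpha_j); the resulting 2x2 Cartan matrix is
[[2, -1], [-3, 2]].
The roots have two lengths (squared-length ratio 3:1); the short ones are alpha_{1}. The associated Dynkin diagram is two nodes joined by a triple edge (G_2), so the type is G_2.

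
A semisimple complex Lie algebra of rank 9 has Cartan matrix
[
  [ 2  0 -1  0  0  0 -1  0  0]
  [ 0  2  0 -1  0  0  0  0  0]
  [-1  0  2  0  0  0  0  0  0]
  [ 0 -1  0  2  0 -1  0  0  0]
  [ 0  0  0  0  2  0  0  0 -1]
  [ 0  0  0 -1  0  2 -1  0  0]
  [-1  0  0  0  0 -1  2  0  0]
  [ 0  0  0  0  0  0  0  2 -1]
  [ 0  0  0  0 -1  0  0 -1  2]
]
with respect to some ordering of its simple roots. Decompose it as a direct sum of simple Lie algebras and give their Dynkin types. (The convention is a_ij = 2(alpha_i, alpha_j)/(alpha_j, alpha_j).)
A_3 ⊕ A_6

The diagram associated to this matrix has two connected components: the simple roots {alpha_5, alpha_8, alpha_9} form a chain of 3 nodes with single edges (A_3), and {alpha_1, alpha_2, alpha_3, alpha_4, alpha_6, alpha_7} form a chain of 6 nodes with single edges (A_6). A semisimple Lie algebra decomposes uniquely as the direct sum of simple ideals, one per connected component of its Dynkin diagram, so g ≅ A_3 ⊕ A_6 (dimension 15 + 48 = 63).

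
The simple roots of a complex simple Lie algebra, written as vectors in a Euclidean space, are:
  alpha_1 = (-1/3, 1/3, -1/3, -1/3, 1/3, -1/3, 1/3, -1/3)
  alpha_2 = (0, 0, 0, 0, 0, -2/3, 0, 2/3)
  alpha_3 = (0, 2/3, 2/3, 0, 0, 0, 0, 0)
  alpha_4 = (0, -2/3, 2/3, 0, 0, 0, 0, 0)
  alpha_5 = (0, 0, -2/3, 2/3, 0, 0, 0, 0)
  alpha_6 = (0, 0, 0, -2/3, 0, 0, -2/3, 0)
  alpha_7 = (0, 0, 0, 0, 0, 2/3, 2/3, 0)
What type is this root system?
Compute the Cartan integers a_ij = 2(alpha_i, alpha_j)/(alpha_j, alpha_j); the resulting 7x7 Cartan matrix is
[[2, 0, 0, -1, 0, 0, 0], [0, 2, 0, 0, 0, 0, -1], [0, 0, 2, 0, -1, 0, 0], [-1, 0, 0, 2, -1, 0, 0], [0, 0, -1, -1, 2, -1, 0], [0, 0, 0, 0, -1, 2, -1], [0, -1, 0, 0, 0, -1, 2]].
All simple roots have the same length, so the diagram is simply laced. The associated Dynkin diagram is a chain of 6 nodes with one extra node attached to the third node from one end (E_7), so the type is E_7.

E7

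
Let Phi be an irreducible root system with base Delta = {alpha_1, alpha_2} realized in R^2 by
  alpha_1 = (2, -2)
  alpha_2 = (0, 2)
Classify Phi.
B_2

Compute the Cartan integers a_ij = 2(alpha_i, alpha_j)/(alpha_j, alpha_j); the resulting 2x2 Cartan matrix is
[[2, -2], [-1, 2]].
The roots have two lengths (squared-length ratio 2:1); the short ones are alpha_{2}. The associated Dynkin diagram is a chain of 2 nodes with a double edge at one end; the terminal node there is the unique short simple root (B_2), so the type is B_2 (the algebra so(5)).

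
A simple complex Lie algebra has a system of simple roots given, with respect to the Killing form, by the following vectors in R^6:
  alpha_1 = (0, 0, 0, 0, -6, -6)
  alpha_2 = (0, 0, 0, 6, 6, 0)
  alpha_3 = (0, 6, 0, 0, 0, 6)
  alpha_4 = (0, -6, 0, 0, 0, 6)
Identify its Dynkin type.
D_4

Compute the Cartan integers a_ij = 2(alpha_i, alpha_j)/(alpha_j, alpha_j); the resulting 4x4 Cartan matrix is
[[2, -1, -1, -1], [-1, 2, 0, 0], [-1, 0, 2, 0], [-1, 0, 0, 2]].
All simple roots have the same length, so the diagram is simply laced. The associated Dynkin diagram is a chain of 2 nodes with a fork of two nodes at one end (D_4), so the type is D_4 (the algebra so(8)).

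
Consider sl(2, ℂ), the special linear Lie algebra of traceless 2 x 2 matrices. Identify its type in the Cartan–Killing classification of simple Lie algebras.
A_1

This is sl(2), which has dimension 2^2 - 1 = 3 and rank 2 - 1 = 1 (a Cartan subalgebra is the diagonal traceless matrices). In the classification of classical Lie algebras, the special linear algebra sl(n+1) has type A_n; here n = 1, so the Dynkin diagram is a chain of 1 nodes with single edges (A_1). Hence the type is A_1.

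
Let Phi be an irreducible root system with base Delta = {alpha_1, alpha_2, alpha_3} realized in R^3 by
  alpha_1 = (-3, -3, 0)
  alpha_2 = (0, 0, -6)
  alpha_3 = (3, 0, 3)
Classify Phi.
Compute the Cartan integers a_ij = 2(alpha_i, alpha_j)/(alpha_j, alpha_j); the resulting 3x3 Cartan matrix is
[[2, 0, -1], [0, 2, -2], [-1, -1, 2]].
The roots have two lengths (squared-length ratio 2:1); the short ones are alpha_{1,3}. The associated Dynkin diagram is a chain of 3 nodes with a double edge at one end; the terminal node there is the unique long simple root (C_3), so the type is C_3 (the algebra sp(6)).

C_3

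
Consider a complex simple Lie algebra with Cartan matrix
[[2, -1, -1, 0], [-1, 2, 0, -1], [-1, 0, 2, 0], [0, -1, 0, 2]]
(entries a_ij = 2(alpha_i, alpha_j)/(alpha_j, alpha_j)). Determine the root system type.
The matrix has rank 4 with 2's on the diagonal. Reading the off-diagonal entries as Dynkin edges (a single edge where a_ij = a_ji = -1; a double or triple edge where a_ij * a_ji = 2 or 3), the diagram is a chain of 4 nodes with single edges (A_4). One simple-root ordering that puts it in standard form is (alpha_3, alpha_1, alpha_2, alpha_4). So the algebra is type A_4, i.e. sl(5).

type A_4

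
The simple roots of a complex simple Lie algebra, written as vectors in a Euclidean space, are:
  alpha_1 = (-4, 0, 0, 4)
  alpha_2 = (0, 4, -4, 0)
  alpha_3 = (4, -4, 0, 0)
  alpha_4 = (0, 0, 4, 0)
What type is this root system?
type B_4

Compute the Cartan integers a_ij = 2(alpha_i, alpha_j)/(alpha_j, alpha_j); the resulting 4x4 Cartan matrix is
[[2, 0, -1, 0], [0, 2, -1, -2], [-1, -1, 2, 0], [0, -1, 0, 2]].
The roots have two lengths (squared-length ratio 2:1); the short ones are alpha_{4}. The associated Dynkin diagram is a chain of 4 nodes with a double edge at one end; the terminal node there is the unique short simple root (B_4), so the type is B_4 (the algebra so(9)).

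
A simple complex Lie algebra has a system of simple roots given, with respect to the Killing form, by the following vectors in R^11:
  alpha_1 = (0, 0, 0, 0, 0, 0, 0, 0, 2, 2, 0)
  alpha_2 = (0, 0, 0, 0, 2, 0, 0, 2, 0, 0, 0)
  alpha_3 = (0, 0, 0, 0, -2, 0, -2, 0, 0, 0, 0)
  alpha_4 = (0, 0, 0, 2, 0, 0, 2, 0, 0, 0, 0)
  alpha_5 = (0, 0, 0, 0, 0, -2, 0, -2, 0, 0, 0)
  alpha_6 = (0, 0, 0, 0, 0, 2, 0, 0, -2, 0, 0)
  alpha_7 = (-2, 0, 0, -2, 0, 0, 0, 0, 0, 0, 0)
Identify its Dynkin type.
Compute the Cartan integers a_ij = 2(alpha_i, alpha_j)/(alpha_j, alpha_j); the resulting 7x7 Cartan matrix is
[[2, 0, 0, 0, 0, -1, 0], [0, 2, -1, 0, -1, 0, 0], [0, -1, 2, -1, 0, 0, 0], [0, 0, -1, 2, 0, 0, -1], [0, -1, 0, 0, 2, -1, 0], [-1, 0, 0, 0, -1, 2, 0], [0, 0, 0, -1, 0, 0, 2]].
All simple roots have the same length, so the diagram is simply laced. The associated Dynkin diagram is a chain of 7 nodes with single edges (A_7), so the type is A_7 (the algebra sl(8)).

A_7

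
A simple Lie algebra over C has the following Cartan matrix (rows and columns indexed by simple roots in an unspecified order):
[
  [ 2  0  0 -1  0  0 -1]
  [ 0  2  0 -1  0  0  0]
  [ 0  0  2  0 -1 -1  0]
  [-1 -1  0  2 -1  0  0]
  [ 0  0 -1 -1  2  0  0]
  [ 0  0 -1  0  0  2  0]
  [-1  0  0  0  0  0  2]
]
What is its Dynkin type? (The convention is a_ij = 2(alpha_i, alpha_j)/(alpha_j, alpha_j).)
The matrix has rank 7 with 2's on the diagonal. Reading the off-diagonal entries as Dynkin edges (a single edge where a_ij = a_ji = -1; a double or triple edge where a_ij * a_ji = 2 or 3), the diagram is a chain of 6 nodes with one extra node attached to the third node from one end (E_7). One simple-root ordering that puts it in standard form is (alpha_7, alpha_2, alpha_1, alpha_4, alpha_5, alpha_3, alpha_6). So the algebra is type E_7.

E_7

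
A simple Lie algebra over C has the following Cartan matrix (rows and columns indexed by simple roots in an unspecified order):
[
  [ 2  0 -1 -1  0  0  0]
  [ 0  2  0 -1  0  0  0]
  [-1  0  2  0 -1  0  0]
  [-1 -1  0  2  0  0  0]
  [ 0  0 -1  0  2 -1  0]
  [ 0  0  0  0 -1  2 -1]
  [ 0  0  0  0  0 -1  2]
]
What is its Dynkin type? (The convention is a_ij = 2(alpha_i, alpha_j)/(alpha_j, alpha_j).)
type A_7

The matrix has rank 7 with 2's on the diagonal. Reading the off-diagonal entries as Dynkin edges (a single edge where a_ij = a_ji = -1; a double or triple edge where a_ij * a_ji = 2 or 3), the diagram is a chain of 7 nodes with single edges (A_7). One simple-root ordering that puts it in standard form is (alpha_2, alpha_4, alpha_1, alpha_3, alpha_5, alpha_6, alpha_7). So the algebra is type A_7, i.e. sl(8).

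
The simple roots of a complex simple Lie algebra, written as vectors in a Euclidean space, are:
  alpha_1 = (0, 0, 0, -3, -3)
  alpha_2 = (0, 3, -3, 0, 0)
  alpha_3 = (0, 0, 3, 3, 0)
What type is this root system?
A_3 (sl(4))

Compute the Cartan integers a_ij = 2(alpha_i, alpha_j)/(alpha_j, alpha_j); the resulting 3x3 Cartan matrix is
[[2, 0, -1], [0, 2, -1], [-1, -1, 2]].
All simple roots have the same length, so the diagram is simply laced. The associated Dynkin diagram is a chain of 3 nodes with single edges (A_3), so the type is A_3 (the algebra sl(4)).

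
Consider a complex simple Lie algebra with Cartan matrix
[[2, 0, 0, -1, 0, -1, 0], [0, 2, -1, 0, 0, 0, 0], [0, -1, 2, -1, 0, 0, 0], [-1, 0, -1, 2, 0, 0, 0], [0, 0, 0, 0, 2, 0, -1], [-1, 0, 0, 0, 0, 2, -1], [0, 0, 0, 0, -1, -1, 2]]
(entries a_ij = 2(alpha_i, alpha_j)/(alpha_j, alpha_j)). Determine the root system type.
A_7 (sl(8))

The matrix has rank 7 with 2's on the diagonal. Reading the off-diagonal entries as Dynkin edges (a single edge where a_ij = a_ji = -1; a double or triple edge where a_ij * a_ji = 2 or 3), the diagram is a chain of 7 nodes with single edges (A_7). One simple-root ordering that puts it in standard form is (alpha_2, alpha_3, alpha_4, alpha_1, alpha_6, alpha_7, alpha_5). So the algebra is type A_7, i.e. sl(8).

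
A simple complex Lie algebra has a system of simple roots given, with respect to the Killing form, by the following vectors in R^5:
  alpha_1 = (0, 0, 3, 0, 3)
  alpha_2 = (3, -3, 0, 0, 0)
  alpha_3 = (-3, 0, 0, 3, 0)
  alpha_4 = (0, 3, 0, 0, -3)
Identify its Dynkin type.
Compute the Cartan integers a_ij = 2(alpha_i, alpha_j)/(alpha_j, alpha_j); the resulting 4x4 Cartan matrix is
[[2, 0, 0, -1], [0, 2, -1, -1], [0, -1, 2, 0], [-1, -1, 0, 2]].
All simple roots have the same length, so the diagram is simply laced. The associated Dynkin diagram is a chain of 4 nodes with single edges (A_4), so the type is A_4 (the algebra sl(5)).

A4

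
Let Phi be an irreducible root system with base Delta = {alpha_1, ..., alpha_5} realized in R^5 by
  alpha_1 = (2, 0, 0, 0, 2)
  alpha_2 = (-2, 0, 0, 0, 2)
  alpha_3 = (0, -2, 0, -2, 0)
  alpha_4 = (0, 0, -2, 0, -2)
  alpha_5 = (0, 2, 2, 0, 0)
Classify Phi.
Compute the Cartan integers a_ij = 2(alpha_i, alpha_j)/(alpha_j, alpha_j); the resulting 5x5 Cartan matrix is
[[2, 0, 0, -1, 0], [0, 2, 0, -1, 0], [0, 0, 2, 0, -1], [-1, -1, 0, 2, -1], [0, 0, -1, -1, 2]].
All simple roots have the same length, so the diagram is simply laced. The associated Dynkin diagram is a chain of 3 nodes with a fork of two nodes at one end (D_5), so the type is D_5 (the algebra so(10)).

D_5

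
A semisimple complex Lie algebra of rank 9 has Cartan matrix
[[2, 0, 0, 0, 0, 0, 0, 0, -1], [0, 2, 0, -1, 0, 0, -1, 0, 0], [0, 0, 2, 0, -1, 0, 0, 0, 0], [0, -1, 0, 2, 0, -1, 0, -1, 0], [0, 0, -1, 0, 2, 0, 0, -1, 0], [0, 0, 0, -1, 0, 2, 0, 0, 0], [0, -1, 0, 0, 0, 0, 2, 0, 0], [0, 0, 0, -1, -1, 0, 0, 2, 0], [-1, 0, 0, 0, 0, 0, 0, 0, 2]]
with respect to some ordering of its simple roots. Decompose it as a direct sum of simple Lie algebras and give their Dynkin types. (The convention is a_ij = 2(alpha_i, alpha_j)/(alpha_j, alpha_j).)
A_2 + E_7

The diagram associated to this matrix has two connected components: the simple roots {alpha_1, alpha_9} form a chain of 2 nodes with single edges (A_2), and {alpha_2, alpha_3, alpha_4, alpha_5, alpha_6, alpha_7, alpha_8} form a chain of 6 nodes with one extra node attached to the third node from one end (E_7). A semisimple Lie algebra decomposes uniquely as the direct sum of simple ideals, one per connected component of its Dynkin diagram, so g ≅ A_2 ⊕ E_7 (dimension 8 + 133 = 141).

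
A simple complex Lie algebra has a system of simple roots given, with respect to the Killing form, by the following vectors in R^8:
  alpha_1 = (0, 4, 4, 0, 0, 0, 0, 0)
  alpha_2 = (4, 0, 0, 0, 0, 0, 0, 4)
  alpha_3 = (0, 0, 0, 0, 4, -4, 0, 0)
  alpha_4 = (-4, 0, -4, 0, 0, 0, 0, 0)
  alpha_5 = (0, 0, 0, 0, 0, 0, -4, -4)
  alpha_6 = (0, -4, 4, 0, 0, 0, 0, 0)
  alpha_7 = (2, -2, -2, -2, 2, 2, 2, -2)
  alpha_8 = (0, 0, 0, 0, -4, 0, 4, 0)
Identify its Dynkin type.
E_8

Compute the Cartan integers a_ij = 2(alpha_i, alpha_j)/(alpha_j, alpha_j); the resulting 8x8 Cartan matrix is
[[2, 0, 0, -1, 0, 0, -1, 0], [0, 2, 0, -1, -1, 0, 0, 0], [0, 0, 2, 0, 0, 0, 0, -1], [-1, -1, 0, 2, 0, -1, 0, 0], [0, -1, 0, 0, 2, 0, 0, -1], [0, 0, 0, -1, 0, 2, 0, 0], [-1, 0, 0, 0, 0, 0, 2, 0], [0, 0, -1, 0, -1, 0, 0, 2]].
All simple roots have the same length, so the diagram is simply laced. The associated Dynkin diagram is a chain of 7 nodes with one extra node attached to the third node from one end (E_8), so the type is E_8.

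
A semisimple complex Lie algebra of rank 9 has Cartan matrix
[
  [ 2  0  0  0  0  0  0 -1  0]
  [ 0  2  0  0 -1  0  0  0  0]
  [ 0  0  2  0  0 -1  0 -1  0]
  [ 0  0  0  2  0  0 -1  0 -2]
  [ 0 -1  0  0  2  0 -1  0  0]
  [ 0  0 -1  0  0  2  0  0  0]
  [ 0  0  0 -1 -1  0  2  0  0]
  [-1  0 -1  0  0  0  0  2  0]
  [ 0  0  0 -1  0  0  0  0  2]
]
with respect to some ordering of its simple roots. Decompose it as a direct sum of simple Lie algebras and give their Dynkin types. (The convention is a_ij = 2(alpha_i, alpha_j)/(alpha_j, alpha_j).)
A_4 + B_5

The diagram associated to this matrix has two connected components: the simple roots {alpha_1, alpha_3, alpha_6, alpha_8} form a chain of 4 nodes with single edges (A_4), and {alpha_2, alpha_4, alpha_5, alpha_7, alpha_9} form a chain of 5 nodes with a double edge at one end; the terminal node there is the unique short simple root (B_5). A semisimple Lie algebra decomposes uniquely as the direct sum of simple ideals, one per connected component of its Dynkin diagram, so g ≅ A_4 ⊕ B_5 (dimension 24 + 55 = 79).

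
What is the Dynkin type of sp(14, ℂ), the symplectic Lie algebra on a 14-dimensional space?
C7

This is sp(14), which has dimension 14(14+1)/2 = 105 and rank 14/2 = 7. In the classification of classical Lie algebras, the symplectic algebra sp(2n) has type C_n; here n = 7, so the Dynkin diagram is a chain of 7 nodes with a double edge at one end; the terminal node there is the unique long simple root (C_7). Hence the type is C_7.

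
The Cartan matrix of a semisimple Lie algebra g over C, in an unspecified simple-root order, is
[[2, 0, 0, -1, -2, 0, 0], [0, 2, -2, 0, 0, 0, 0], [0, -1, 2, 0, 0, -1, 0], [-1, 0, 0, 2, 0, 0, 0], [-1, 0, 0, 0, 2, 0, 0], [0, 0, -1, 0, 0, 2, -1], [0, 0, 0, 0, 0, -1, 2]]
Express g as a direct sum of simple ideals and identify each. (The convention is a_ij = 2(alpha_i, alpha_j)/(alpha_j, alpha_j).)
type B_3 + type C_4

The diagram associated to this matrix has two connected components: the simple roots {alpha_1, alpha_4, alpha_5} form a chain of 3 nodes with a double edge at one end; the terminal node there is the unique short simple root (B_3), and {alpha_2, alpha_3, alpha_6, alpha_7} form a chain of 4 nodes with a double edge at one end; the terminal node there is the unique long simple root (C_4). A semisimple Lie algebra decomposes uniquely as the direct sum of simple ideals, one per connected component of its Dynkin diagram, so g ≅ B_3 ⊕ C_4 (dimension 21 + 36 = 57).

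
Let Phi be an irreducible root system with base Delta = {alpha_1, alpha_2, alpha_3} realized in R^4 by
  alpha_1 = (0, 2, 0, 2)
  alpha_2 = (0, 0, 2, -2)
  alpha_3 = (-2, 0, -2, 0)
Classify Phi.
A_3

Compute the Cartan integers a_ij = 2(alpha_i, alpha_j)/(alpha_j, alpha_j); the resulting 3x3 Cartan matrix is
[[2, -1, 0], [-1, 2, -1], [0, -1, 2]].
All simple roots have the same length, so the diagram is simply laced. The associated Dynkin diagram is a chain of 3 nodes with single edges (A_3), so the type is A_3 (the algebra sl(4)).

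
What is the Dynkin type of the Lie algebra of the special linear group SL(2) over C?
This is sl(2), which has dimension 2^2 - 1 = 3 and rank 2 - 1 = 1 (a Cartan subalgebra is the diagonal traceless matrices). In the classification of classical Lie algebras, the special linear algebra sl(n+1) has type A_n; here n = 1, so the Dynkin diagram is a chain of 1 nodes with single edges (A_1). Hence the type is A_1.

type A_1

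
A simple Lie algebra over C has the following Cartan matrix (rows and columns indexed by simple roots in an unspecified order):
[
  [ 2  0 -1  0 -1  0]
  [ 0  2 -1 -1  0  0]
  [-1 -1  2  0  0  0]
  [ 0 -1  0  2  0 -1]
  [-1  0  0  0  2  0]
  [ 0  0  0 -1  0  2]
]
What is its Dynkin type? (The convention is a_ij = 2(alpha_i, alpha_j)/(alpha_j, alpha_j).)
A_6 (sl(7))

The matrix has rank 6 with 2's on the diagonal. Reading the off-diagonal entries as Dynkin edges (a single edge where a_ij = a_ji = -1; a double or triple edge where a_ij * a_ji = 2 or 3), the diagram is a chain of 6 nodes with single edges (A_6). One simple-root ordering that puts it in standard form is (alpha_6, alpha_4, alpha_2, alpha_3, alpha_1, alpha_5). So the algebra is type A_6, i.e. sl(7).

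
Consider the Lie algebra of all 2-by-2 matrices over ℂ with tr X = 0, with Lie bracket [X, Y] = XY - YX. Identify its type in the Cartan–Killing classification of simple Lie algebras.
This is sl(2), which has dimension 2^2 - 1 = 3 and rank 2 - 1 = 1 (a Cartan subalgebra is the diagonal traceless matrices). In the classification of classical Lie algebras, the special linear algebra sl(n+1) has type A_n; here n = 1, so the Dynkin diagram is a chain of 1 nodes with single edges (A_1). Hence the type is A_1.

A_1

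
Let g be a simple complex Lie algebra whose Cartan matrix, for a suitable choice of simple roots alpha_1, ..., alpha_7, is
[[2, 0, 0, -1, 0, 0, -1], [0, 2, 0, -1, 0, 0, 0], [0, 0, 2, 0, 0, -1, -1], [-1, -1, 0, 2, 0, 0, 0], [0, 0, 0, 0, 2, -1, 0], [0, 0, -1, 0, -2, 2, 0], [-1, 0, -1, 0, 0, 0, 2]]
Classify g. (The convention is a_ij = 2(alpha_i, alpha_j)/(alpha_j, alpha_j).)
The matrix has rank 7 with 2's on the diagonal. Reading the off-diagonal entries as Dynkin edges (a single edge where a_ij = a_ji = -1; a double or triple edge where a_ij * a_ji = 2 or 3), the diagram is a chain of 7 nodes with a double edge at one end; the terminal node there is the unique short simple root (B_7). One simple-root ordering that puts it in standard form is (alpha_2, alpha_4, alpha_1, alpha_7, alpha_3, alpha_6, alpha_5). So the algebra is type B_7, i.e. so(15).

type B_7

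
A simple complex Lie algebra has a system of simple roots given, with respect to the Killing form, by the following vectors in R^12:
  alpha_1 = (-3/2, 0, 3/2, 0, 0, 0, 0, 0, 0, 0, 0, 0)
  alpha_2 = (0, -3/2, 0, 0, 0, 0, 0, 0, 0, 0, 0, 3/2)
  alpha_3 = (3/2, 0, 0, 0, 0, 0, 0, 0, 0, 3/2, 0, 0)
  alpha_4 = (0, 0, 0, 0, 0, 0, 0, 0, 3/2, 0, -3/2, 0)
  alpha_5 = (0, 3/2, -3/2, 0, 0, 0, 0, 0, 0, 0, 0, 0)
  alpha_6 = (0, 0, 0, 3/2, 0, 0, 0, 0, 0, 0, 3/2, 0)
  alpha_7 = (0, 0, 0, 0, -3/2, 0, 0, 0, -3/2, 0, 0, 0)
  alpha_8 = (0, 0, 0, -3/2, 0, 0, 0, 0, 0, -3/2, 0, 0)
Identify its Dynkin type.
Compute the Cartan integers a_ij = 2(alpha_i, alpha_j)/(alpha_j, alpha_j); the resulting 8x8 Cartan matrix is
[[2, 0, -1, 0, -1, 0, 0, 0], [0, 2, 0, 0, -1, 0, 0, 0], [-1, 0, 2, 0, 0, 0, 0, -1], [0, 0, 0, 2, 0, -1, -1, 0], [-1, -1, 0, 0, 2, 0, 0, 0], [0, 0, 0, -1, 0, 2, 0, -1], [0, 0, 0, -1, 0, 0, 2, 0], [0, 0, -1, 0, 0, -1, 0, 2]].
All simple roots have the same length, so the diagram is simply laced. The associated Dynkin diagram is a chain of 8 nodes with single edges (A_8), so the type is A_8 (the algebra sl(9)).

A8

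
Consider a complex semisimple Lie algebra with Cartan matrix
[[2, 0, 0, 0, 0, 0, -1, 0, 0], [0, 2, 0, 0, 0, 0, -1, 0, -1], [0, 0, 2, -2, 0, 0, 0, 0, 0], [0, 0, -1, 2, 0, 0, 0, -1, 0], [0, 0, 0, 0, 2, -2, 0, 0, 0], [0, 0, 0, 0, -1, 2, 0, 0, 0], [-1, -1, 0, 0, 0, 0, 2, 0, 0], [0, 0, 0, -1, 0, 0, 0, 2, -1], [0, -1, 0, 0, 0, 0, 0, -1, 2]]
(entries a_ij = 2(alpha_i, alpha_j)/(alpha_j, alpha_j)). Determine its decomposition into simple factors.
type B_2 ⊕ type C_7

The diagram associated to this matrix has two connected components: the simple roots {alpha_5, alpha_6} form a chain of 2 nodes with a double edge at one end; the terminal node there is the unique short simple root (B_2), and {alpha_1, alpha_2, alpha_3, alpha_4, alpha_7, alpha_8, alpha_9} form a chain of 7 nodes with a double edge at one end; the terminal node there is the unique long simple root (C_7). A semisimple Lie algebra decomposes uniquely as the direct sum of simple ideals, one per connected component of its Dynkin diagram, so g ≅ B_2 ⊕ C_7 (dimension 10 + 105 = 115).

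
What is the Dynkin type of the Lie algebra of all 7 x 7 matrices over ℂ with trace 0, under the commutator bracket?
type A_6

This is sl(7), which has dimension 7^2 - 1 = 48 and rank 7 - 1 = 6 (a Cartan subalgebra is the diagonal traceless matrices). In the classification of classical Lie algebras, the special linear algebra sl(n+1) has type A_n; here n = 6, so the Dynkin diagram is a chain of 6 nodes with single edges (A_6). Hence the type is A_6.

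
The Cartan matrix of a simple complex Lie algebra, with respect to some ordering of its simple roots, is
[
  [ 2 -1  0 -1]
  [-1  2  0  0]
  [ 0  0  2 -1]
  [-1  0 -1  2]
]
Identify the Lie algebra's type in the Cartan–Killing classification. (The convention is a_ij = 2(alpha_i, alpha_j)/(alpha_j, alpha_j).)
The matrix has rank 4 with 2's on the diagonal. Reading the off-diagonal entries as Dynkin edges (a single edge where a_ij = a_ji = -1; a double or triple edge where a_ij * a_ji = 2 or 3), the diagram is a chain of 4 nodes with single edges (A_4). One simple-root ordering that puts it in standard form is (alpha_3, alpha_4, alpha_1, alpha_2). So the algebra is type A_4, i.e. sl(5).

A_4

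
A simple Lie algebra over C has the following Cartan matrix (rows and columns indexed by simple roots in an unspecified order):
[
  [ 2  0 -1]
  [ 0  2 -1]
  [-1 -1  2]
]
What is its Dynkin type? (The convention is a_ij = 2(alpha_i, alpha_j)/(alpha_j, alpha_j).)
A_3

The matrix has rank 3 with 2's on the diagonal. Reading the off-diagonal entries as Dynkin edges (a single edge where a_ij = a_ji = -1; a double or triple edge where a_ij * a_ji = 2 or 3), the diagram is a chain of 3 nodes with single edges (A_3). One simple-root ordering that puts it in standard form is (alpha_2, alpha_3, alpha_1). So the algebra is type A_3, i.e. sl(4).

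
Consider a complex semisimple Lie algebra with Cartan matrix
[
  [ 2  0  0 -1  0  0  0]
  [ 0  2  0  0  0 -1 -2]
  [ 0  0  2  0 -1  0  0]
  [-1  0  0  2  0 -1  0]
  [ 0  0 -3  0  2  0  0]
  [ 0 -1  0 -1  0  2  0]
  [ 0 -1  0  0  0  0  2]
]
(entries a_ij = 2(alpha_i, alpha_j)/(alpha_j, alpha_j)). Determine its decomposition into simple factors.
The diagram associated to this matrix has two connected components: the simple roots {alpha_1, alpha_2, alpha_4, alpha_6, alpha_7} form a chain of 5 nodes with a double edge at one end; the terminal node there is the unique short simple root (B_5), and {alpha_3, alpha_5} form two nodes joined by a triple edge (G_2). A semisimple Lie algebra decomposes uniquely as the direct sum of simple ideals, one per connected component of its Dynkin diagram, so g ≅ B_5 ⊕ G_2 (dimension 55 + 14 = 69).

B_5 (so(11)) + G_2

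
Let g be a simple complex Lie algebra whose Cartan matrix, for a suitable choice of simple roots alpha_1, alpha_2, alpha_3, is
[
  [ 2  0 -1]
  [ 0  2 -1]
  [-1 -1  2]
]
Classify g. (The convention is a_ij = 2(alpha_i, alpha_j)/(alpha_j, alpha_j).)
The matrix has rank 3 with 2's on the diagonal. Reading the off-diagonal entries as Dynkin edges (a single edge where a_ij = a_ji = -1; a double or triple edge where a_ij * a_ji = 2 or 3), the diagram is a chain of 3 nodes with single edges (A_3). One simple-root ordering that puts it in standard form is (alpha_2, alpha_3, alpha_1). So the algebra is type A_3, i.e. sl(4).

A_3 (sl(4))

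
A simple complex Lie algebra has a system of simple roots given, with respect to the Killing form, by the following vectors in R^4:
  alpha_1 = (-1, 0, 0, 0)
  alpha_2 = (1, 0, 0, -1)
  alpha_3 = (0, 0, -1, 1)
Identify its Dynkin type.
Compute the Cartan integers a_ij = 2(alpha_i, alpha_j)/(alpha_j, alpha_j); the resulting 3x3 Cartan matrix is
[[2, -1, 0], [-2, 2, -1], [0, -1, 2]].
The roots have two lengths (squared-length ratio 2:1); the short ones are alpha_{1}. The associated Dynkin diagram is a chain of 3 nodes with a double edge at one end; the terminal node there is the unique short simple root (B_3), so the type is B_3 (the algebra so(7)).

B3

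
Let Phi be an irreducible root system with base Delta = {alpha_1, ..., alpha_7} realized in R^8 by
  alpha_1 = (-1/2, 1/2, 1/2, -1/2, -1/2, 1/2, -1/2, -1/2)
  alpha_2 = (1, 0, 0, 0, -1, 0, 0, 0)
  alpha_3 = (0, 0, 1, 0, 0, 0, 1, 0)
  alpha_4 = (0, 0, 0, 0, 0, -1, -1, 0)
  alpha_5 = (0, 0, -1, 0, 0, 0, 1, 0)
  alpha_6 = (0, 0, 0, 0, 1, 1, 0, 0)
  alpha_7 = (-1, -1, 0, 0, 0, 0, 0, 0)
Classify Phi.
type E_7

Compute the Cartan integers a_ij = 2(alpha_i, alpha_j)/(alpha_j, alpha_j); the resulting 7x7 Cartan matrix is
[[2, 0, 0, 0, -1, 0, 0], [0, 2, 0, 0, 0, -1, -1], [0, 0, 2, -1, 0, 0, 0], [0, 0, -1, 2, -1, -1, 0], [-1, 0, 0, -1, 2, 0, 0], [0, -1, 0, -1, 0, 2, 0], [0, -1, 0, 0, 0, 0, 2]].
All simple roots have the same length, so the diagram is simply laced. The associated Dynkin diagram is a chain of 6 nodes with one extra node attached to the third node from one end (E_7), so the type is E_7.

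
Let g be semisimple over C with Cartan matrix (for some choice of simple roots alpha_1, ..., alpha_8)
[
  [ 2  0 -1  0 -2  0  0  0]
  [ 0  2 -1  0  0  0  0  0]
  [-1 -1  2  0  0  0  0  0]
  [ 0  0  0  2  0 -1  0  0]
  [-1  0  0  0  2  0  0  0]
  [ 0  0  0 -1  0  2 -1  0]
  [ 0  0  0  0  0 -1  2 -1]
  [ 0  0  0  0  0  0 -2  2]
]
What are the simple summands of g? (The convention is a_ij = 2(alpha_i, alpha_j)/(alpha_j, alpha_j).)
type B_4 ⊕ type C_4

The diagram associated to this matrix has two connected components: the simple roots {alpha_1, alpha_2, alpha_3, alpha_5} form a chain of 4 nodes with a double edge at one end; the terminal node there is the unique short simple root (B_4), and {alpha_4, alpha_6, alpha_7, alpha_8} form a chain of 4 nodes with a double edge at one end; the terminal node there is the unique long simple root (C_4). A semisimple Lie algebra decomposes uniquely as the direct sum of simple ideals, one per connected component of its Dynkin diagram, so g ≅ B_4 ⊕ C_4 (dimension 36 + 36 = 72).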